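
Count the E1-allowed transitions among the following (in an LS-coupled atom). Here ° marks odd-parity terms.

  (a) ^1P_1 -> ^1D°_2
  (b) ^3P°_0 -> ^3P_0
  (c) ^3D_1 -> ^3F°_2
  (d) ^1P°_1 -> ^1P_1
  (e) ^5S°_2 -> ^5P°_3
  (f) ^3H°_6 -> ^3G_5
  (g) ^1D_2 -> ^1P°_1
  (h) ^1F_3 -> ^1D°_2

(a) allowed
(b) forbidden (ΔJ fails)
(c) allowed
(d) allowed
(e) forbidden (parity fails)
(f) allowed
(g) allowed
(h) allowed
Total allowed: 6 of 8.

6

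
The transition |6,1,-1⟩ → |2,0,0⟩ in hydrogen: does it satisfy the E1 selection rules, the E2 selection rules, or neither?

E1

Δl = 0 − 1 = -1; l_i + l_f = 1.
Δm_l = +1.
E1 (Δl = ±1, |Δm_l| ≤ 1): satisfied.
E2 (Δl = 0,±2, l_i+l_f ≥ 2, |Δm_l| ≤ 2): not satisfied.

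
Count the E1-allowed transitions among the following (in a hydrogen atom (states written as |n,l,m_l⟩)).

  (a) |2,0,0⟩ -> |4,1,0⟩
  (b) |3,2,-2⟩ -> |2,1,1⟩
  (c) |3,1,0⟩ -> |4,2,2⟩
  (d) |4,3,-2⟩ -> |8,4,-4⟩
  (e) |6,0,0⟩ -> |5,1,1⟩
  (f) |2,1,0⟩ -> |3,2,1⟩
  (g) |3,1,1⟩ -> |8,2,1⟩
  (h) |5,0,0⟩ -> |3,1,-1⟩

5

(a) allowed
(b) forbidden — Δm_l = +3 (E1 requires Δm_l = 0, ±1)
(c) forbidden — Δm_l = +2 (E1 requires Δm_l = 0, ±1)
(d) forbidden — Δm_l = -2 (E1 requires Δm_l = 0, ±1)
(e) allowed
(f) allowed
(g) allowed
(h) allowed
Total allowed: 5 of 8.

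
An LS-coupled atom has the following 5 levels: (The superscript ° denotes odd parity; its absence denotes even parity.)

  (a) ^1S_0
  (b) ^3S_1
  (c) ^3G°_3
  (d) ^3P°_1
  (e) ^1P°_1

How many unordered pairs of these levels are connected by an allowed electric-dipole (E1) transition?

2

(a)–(b): forbidden (parity, ΔS, ΔL).
(a)–(c): forbidden (ΔS, ΔL, ΔJ).
(a)–(d): forbidden (ΔS).
(a)–(e): allowed.
(b)–(c): forbidden (ΔL, ΔJ).
(b)–(d): allowed.
(b)–(e): forbidden (ΔS).
(c)–(d): forbidden (parity, ΔL, ΔJ).
(c)–(e): forbidden (parity, ΔS, ΔL, ΔJ).
(d)–(e): forbidden (parity, ΔS).
Allowed pairs: 2 of 10.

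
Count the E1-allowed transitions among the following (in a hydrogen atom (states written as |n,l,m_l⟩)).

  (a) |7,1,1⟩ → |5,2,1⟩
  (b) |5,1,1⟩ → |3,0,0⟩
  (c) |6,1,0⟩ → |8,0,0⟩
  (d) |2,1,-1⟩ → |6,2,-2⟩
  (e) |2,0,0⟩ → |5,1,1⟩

5

(a) allowed
(b) allowed
(c) allowed
(d) allowed
(e) allowed
Total allowed: 5 of 5.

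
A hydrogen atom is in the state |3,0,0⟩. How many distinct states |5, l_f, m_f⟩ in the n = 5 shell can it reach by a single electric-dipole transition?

3

E1 requires Δl = ±1, so l_f ∈ {-1, 1}; with 0 ≤ l_f ≤ n_f−1 = 4, the allowed l_f values are {1}.
For l_f = 1: m_f ∈ {m_i−1, m_i, m_i+1} ∩ [−1, 1] = {-1, 0, 1} → 3 states.
Total: 3.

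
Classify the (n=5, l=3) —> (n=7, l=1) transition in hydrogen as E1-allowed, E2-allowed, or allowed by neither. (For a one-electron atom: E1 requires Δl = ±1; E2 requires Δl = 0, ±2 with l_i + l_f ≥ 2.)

Δl = 1 − 3 = -2; l_i + l_f = 4.
E1 (Δl = ±1): not satisfied.
E2 (Δl = 0,±2, l_i+l_f ≥ 2): satisfied.

E2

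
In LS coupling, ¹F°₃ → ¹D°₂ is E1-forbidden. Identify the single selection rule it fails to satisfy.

Initial level: S=0, L=3, J=3, parity odd. Final level: S=0, L=2, J=2, parity odd.
Parity must change: odd → odd — violated.
ΔS = 0: S: 0 → 0 — satisfied.
ΔL = 0, ±1 (not L=0↔0): L: 3 → 2, ΔL = -1 — satisfied.
ΔJ = 0, ±1 (not J=0↔0): J: 3 → 2, ΔJ = -1 — satisfied.

parity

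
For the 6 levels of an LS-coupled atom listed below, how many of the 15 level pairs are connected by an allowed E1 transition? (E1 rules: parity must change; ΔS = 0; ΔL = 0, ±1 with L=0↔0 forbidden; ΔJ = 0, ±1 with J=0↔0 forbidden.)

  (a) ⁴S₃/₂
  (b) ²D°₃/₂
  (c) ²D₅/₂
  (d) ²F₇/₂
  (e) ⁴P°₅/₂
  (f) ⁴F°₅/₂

(a)–(b): forbidden (ΔS, ΔL).
(a)–(c): forbidden (parity, ΔS, ΔL).
(a)–(d): forbidden (parity, ΔS, ΔL, ΔJ).
(a)–(e): allowed.
(a)–(f): forbidden (ΔL).
(b)–(c): allowed.
(b)–(d): forbidden (ΔJ).
(b)–(e): forbidden (parity, ΔS).
(b)–(f): forbidden (parity, ΔS).
(c)–(d): forbidden (parity).
(c)–(e): forbidden (ΔS).
(c)–(f): forbidden (ΔS).
(d)–(e): forbidden (ΔS, ΔL).
(d)–(f): forbidden (ΔS).
(e)–(f): forbidden (parity, ΔL).
Allowed pairs: 2 of 15.

2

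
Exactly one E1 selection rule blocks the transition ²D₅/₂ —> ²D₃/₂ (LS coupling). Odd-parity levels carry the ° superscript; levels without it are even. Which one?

parity

Reading off the term symbols: S 1/2→1/2, L 2→2, J 5/2→3/2, parity even→even.
Parity must change: even → even — violated.
ΔS = 0: S: 1/2 → 1/2 — satisfied.
ΔL = 0, ±1 (not L=0↔0): L: 2 → 2, ΔL = +0 — satisfied.
ΔJ = 0, ±1 (not J=0↔0): J: 5/2 → 3/2, ΔJ = -1 — satisfied.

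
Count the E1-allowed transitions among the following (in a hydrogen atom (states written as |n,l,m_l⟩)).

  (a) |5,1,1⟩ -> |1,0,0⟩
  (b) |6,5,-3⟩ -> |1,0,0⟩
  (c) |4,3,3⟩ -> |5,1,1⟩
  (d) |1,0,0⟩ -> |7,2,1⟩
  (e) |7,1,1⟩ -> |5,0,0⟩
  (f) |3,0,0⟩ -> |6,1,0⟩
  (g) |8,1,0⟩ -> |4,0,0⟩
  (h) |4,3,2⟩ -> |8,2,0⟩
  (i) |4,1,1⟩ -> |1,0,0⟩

(a) allowed
(b) forbidden — Δl = -5 (E1 requires Δl = ±1); Δm_l = +3 (E1 requires Δm_l = 0, ±1)
(c) forbidden — Δl = -2 (E1 requires Δl = ±1); Δm_l = -2 (E1 requires Δm_l = 0, ±1)
(d) forbidden — Δl = +2 (E1 requires Δl = ±1)
(e) allowed
(f) allowed
(g) allowed
(h) forbidden — Δm_l = -2 (E1 requires Δm_l = 0, ±1)
(i) allowed
Total allowed: 5 of 9.

5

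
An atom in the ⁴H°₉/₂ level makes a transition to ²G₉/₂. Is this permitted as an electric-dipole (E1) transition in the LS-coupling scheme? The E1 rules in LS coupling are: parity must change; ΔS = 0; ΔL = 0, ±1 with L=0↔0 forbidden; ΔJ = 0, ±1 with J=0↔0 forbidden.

Reading off the term symbols: S 3/2→1/2, L 5→4, J 9/2→9/2, parity odd→even.
Parity must change: odd → even — passes.
ΔS = 0: S: 3/2 → 1/2 — fails.
ΔL = 0, ±1 (not L=0↔0): L: 5 → 4, ΔL = -1 — passes.
ΔJ = 0, ±1 (not J=0↔0): J: 9/2 → 9/2, ΔJ = +0 — passes.
Rule(s) violated: ΔS.

forbidden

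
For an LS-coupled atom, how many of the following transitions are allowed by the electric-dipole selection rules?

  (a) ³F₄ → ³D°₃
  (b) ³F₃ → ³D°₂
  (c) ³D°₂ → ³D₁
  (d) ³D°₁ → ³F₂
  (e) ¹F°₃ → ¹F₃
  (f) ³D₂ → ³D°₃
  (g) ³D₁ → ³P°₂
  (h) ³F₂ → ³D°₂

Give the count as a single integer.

(a) allowed
(b) allowed
(c) allowed
(d) allowed
(e) allowed
(f) allowed
(g) allowed
(h) allowed
Total allowed: 8 of 8.

8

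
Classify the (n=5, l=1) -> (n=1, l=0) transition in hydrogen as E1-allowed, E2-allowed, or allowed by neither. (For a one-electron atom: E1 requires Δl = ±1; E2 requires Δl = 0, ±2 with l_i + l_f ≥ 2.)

Δl = 0 − 1 = -1; l_i + l_f = 1.
E1 (Δl = ±1): satisfied.
E2 (Δl = 0,±2, l_i+l_f ≥ 2): not satisfied.

E1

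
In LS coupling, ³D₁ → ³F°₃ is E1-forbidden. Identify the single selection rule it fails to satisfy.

ΔL = 0, ±1 (not L=0↔0): L: 2 → 3, ΔL = +1 — ✓.
Parity must change: even → odd — ✓.
ΔS = 0: S: 1 → 1 — ✓.
ΔJ = 0, ±1 (not J=0↔0): J: 1 → 3, ΔJ = +2 — ✗.

the ΔJ = 0, ±1 rule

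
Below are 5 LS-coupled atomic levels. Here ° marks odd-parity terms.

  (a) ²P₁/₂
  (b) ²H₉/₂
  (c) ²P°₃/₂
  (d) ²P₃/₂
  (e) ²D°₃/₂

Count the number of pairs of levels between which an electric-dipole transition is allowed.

4

(a)–(b): forbidden (parity, ΔL, ΔJ).
(a)–(c): allowed.
(a)–(d): forbidden (parity).
(a)–(e): allowed.
(b)–(c): forbidden (ΔL, ΔJ).
(b)–(d): forbidden (parity, ΔL, ΔJ).
(b)–(e): forbidden (ΔL, ΔJ).
(c)–(d): allowed.
(c)–(e): forbidden (parity).
(d)–(e): allowed.
Allowed pairs: 4 of 10.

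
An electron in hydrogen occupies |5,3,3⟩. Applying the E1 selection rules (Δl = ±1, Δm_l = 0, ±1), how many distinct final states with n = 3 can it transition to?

E1 requires Δl = ±1, so l_f ∈ {2, 4}; with 0 ≤ l_f ≤ n_f−1 = 2, the allowed l_f values are {2}.
For l_f = 2: m_f ∈ {m_i−1, m_i, m_i+1} ∩ [−2, 2] = {2} → 1 state.
Total: 1.

1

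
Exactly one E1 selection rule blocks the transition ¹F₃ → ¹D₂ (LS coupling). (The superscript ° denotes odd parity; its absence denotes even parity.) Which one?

parity

Initial level: S=0, L=3, J=3, parity even. Final level: S=0, L=2, J=2, parity even.
Parity must change: even → even — ✗.
ΔS = 0: S: 0 → 0 — ✓.
ΔL = 0, ±1 (not L=0↔0): L: 3 → 2, ΔL = -1 — ✓.
ΔJ = 0, ±1 (not J=0↔0): J: 3 → 2, ΔJ = -1 — ✓.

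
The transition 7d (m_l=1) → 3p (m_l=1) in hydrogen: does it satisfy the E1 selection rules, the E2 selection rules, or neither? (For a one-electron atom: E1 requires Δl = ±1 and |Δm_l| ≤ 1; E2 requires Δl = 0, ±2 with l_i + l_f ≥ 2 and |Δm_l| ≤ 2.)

E1

Δl = 1 − 2 = -1; l_i + l_f = 3.
Δm_l = +0.
E1 (Δl = ±1, |Δm_l| ≤ 1): satisfied.
E2 (Δl = 0,±2, l_i+l_f ≥ 2, |Δm_l| ≤ 2): not satisfied.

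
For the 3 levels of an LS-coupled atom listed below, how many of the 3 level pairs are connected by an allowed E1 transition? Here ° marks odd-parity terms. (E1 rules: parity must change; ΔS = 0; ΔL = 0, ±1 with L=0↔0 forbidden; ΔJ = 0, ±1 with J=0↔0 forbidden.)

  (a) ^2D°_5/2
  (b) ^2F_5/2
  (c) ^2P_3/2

2

(a)–(b): allowed.
(a)–(c): allowed.
(b)–(c): forbidden (parity, ΔL).
Allowed pairs: 2 of 3.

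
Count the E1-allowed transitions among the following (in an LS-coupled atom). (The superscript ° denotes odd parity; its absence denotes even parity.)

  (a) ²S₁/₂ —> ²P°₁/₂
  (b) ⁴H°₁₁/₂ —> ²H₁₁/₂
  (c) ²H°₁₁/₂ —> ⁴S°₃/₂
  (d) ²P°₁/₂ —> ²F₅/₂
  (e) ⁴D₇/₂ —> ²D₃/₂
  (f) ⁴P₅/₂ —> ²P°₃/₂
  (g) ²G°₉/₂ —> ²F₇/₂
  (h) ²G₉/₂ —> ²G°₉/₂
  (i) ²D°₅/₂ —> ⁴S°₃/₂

3

(a) allowed
(b) forbidden (ΔS fails)
(c) forbidden (parity, ΔS, ΔL, ΔJ fail)
(d) forbidden (ΔL, ΔJ fail)
(e) forbidden (parity, ΔS, ΔJ fail)
(f) forbidden (ΔS fails)
(g) allowed
(h) allowed
(i) forbidden (parity, ΔS, ΔL fail)
Total allowed: 3 of 9.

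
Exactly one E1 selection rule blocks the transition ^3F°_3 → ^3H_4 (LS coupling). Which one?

the ΔL = 0, ±1 rule

Reading off the term symbols: S 1→1, L 3→5, J 3→4, parity odd→even.
Parity must change: odd → even — ok.
ΔS = 0: S: 1 → 1 — ok.
ΔL = 0, ±1 (not L=0↔0): L: 3 → 5, ΔL = +2 — fails.
ΔJ = 0, ±1 (not J=0↔0): J: 3 → 4, ΔJ = +1 — ok.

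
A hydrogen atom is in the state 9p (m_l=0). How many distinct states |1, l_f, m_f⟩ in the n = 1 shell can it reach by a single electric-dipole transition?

1

E1 requires Δl = ±1, so l_f ∈ {0, 2}; with 0 ≤ l_f ≤ n_f−1 = 0, the allowed l_f values are {0}.
For l_f = 0: m_f ∈ {m_i−1, m_i, m_i+1} ∩ [−0, 0] = {0} → 1 state.
Total: 1.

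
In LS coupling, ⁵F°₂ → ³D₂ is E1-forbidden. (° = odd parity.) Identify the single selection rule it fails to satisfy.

Reading off the term symbols: S 2→1, L 3→2, J 2→2, parity odd→even.
ΔL = 0, ±1 (not L=0↔0): L: 3 → 2, ΔL = -1 — satisfied.
Parity must change: odd → even — satisfied.
ΔS = 0: S: 2 → 1 — violated.
ΔJ = 0, ±1 (not J=0↔0): J: 2 → 2, ΔJ = +0 — satisfied.

the ΔS = 0 rule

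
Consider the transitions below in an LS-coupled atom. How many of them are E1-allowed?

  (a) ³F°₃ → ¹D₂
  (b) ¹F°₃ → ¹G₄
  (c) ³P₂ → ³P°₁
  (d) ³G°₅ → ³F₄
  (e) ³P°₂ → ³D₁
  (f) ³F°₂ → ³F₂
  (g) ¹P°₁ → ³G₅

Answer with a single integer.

(a) forbidden (ΔS fails)
(b) allowed
(c) allowed
(d) allowed
(e) allowed
(f) allowed
(g) forbidden (ΔS, ΔL, ΔJ fail)
Total allowed: 5 of 7.

5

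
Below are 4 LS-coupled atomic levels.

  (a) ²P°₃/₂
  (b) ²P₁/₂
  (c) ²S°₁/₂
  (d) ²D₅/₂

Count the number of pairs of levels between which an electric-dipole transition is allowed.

3

(a)–(b): allowed.
(a)–(c): forbidden (parity).
(a)–(d): allowed.
(b)–(c): allowed.
(b)–(d): forbidden (parity, ΔJ).
(c)–(d): forbidden (ΔL, ΔJ).
Allowed pairs: 3 of 6.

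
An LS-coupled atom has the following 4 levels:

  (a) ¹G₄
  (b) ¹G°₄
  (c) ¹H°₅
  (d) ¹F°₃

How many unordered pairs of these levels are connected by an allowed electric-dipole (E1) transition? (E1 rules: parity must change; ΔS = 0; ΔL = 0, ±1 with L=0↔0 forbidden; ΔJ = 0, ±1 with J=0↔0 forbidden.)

3

(a)–(b): allowed.
(a)–(c): allowed.
(a)–(d): allowed.
(b)–(c): forbidden (parity).
(b)–(d): forbidden (parity).
(c)–(d): forbidden (parity, ΔL, ΔJ).
Allowed pairs: 3 of 6.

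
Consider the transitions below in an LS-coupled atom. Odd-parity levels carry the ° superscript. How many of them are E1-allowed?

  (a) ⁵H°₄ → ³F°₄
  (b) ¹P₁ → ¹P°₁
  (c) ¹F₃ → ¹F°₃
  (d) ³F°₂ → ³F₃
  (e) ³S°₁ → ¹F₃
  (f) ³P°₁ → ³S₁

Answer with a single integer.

4

(a) forbidden (parity, ΔS, ΔL fail)
(b) allowed
(c) allowed
(d) allowed
(e) forbidden (ΔS, ΔL, ΔJ fail)
(f) allowed
Total allowed: 4 of 6.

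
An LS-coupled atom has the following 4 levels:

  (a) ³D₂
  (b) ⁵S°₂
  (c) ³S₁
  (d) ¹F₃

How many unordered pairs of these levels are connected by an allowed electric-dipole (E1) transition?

0

(a)–(b): forbidden (ΔS, ΔL).
(a)–(c): forbidden (parity, ΔL).
(a)–(d): forbidden (parity, ΔS).
(b)–(c): forbidden (ΔS, ΔL).
(b)–(d): forbidden (ΔS, ΔL).
(c)–(d): forbidden (parity, ΔS, ΔL, ΔJ).
Allowed pairs: 0 of 6.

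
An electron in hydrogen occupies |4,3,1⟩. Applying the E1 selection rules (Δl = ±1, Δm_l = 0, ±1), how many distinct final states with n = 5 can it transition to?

E1 requires Δl = ±1, so l_f ∈ {2, 4}; with 0 ≤ l_f ≤ n_f−1 = 4, the allowed l_f values are {2, 4}.
For l_f = 2: m_f ∈ {m_i−1, m_i, m_i+1} ∩ [−2, 2] = {0, 1, 2} → 3 states.
For l_f = 4: m_f ∈ {m_i−1, m_i, m_i+1} ∩ [−4, 4] = {0, 1, 2} → 3 states.
Total: 6.

6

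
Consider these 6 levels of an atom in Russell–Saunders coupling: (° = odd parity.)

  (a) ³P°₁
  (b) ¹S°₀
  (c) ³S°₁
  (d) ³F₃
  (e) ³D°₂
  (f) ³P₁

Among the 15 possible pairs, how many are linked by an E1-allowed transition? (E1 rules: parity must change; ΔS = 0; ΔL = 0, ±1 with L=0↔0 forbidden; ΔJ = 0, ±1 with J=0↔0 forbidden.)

(a)–(b): forbidden (parity, ΔS).
(a)–(c): forbidden (parity).
(a)–(d): forbidden (ΔL, ΔJ).
(a)–(e): forbidden (parity).
(a)–(f): allowed.
(b)–(c): forbidden (parity, ΔS, ΔL).
(b)–(d): forbidden (ΔS, ΔL, ΔJ).
(b)–(e): forbidden (parity, ΔS, ΔL, ΔJ).
(b)–(f): forbidden (ΔS).
(c)–(d): forbidden (ΔL, ΔJ).
(c)–(e): forbidden (parity, ΔL).
(c)–(f): allowed.
(d)–(e): allowed.
(d)–(f): forbidden (parity, ΔL, ΔJ).
(e)–(f): allowed.
Allowed pairs: 4 of 15.

4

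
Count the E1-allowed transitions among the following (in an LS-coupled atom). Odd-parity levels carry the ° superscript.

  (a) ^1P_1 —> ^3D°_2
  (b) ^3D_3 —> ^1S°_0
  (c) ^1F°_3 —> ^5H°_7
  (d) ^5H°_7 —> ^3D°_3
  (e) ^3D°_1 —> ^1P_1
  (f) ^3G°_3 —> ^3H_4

(a) forbidden (ΔS fails)
(b) forbidden (ΔS, ΔL, ΔJ fail)
(c) forbidden (parity, ΔS, ΔL, ΔJ fail)
(d) forbidden (parity, ΔS, ΔL, ΔJ fail)
(e) forbidden (ΔS fails)
(f) allowed
Total allowed: 1 of 6.

1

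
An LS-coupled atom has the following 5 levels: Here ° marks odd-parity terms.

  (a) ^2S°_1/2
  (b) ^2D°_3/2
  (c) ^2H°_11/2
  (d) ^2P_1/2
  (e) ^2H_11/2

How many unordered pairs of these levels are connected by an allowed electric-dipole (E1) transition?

(a)–(b): forbidden (parity, ΔL).
(a)–(c): forbidden (parity, ΔL, ΔJ).
(a)–(d): allowed.
(a)–(e): forbidden (ΔL, ΔJ).
(b)–(c): forbidden (parity, ΔL, ΔJ).
(b)–(d): allowed.
(b)–(e): forbidden (ΔL, ΔJ).
(c)–(d): forbidden (ΔL, ΔJ).
(c)–(e): allowed.
(d)–(e): forbidden (parity, ΔL, ΔJ).
Allowed pairs: 3 of 10.

3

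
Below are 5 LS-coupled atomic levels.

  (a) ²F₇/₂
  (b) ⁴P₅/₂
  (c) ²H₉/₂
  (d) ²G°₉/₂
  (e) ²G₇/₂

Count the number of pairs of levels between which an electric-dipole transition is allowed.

(a)–(b): forbidden (parity, ΔS, ΔL).
(a)–(c): forbidden (parity, ΔL).
(a)–(d): allowed.
(a)–(e): forbidden (parity).
(b)–(c): forbidden (parity, ΔS, ΔL, ΔJ).
(b)–(d): forbidden (ΔS, ΔL, ΔJ).
(b)–(e): forbidden (parity, ΔS, ΔL).
(c)–(d): allowed.
(c)–(e): forbidden (parity).
(d)–(e): allowed.
Allowed pairs: 3 of 10.

3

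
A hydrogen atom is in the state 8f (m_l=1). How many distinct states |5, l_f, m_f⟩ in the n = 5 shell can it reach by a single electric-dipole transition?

E1 requires Δl = ±1, so l_f ∈ {2, 4}; with 0 ≤ l_f ≤ n_f−1 = 4, the allowed l_f values are {2, 4}.
For l_f = 2: m_f ∈ {m_i−1, m_i, m_i+1} ∩ [−2, 2] = {0, 1, 2} → 3 states.
For l_f = 4: m_f ∈ {m_i−1, m_i, m_i+1} ∩ [−4, 4] = {0, 1, 2} → 3 states.
Total: 6.

6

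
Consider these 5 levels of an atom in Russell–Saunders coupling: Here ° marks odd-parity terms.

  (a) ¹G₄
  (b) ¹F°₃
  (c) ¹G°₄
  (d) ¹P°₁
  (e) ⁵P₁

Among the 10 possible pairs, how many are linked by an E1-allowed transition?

(a)–(b): allowed.
(a)–(c): allowed.
(a)–(d): forbidden (ΔL, ΔJ).
(a)–(e): forbidden (parity, ΔS, ΔL, ΔJ).
(b)–(c): forbidden (parity).
(b)–(d): forbidden (parity, ΔL, ΔJ).
(b)–(e): forbidden (ΔS, ΔL, ΔJ).
(c)–(d): forbidden (parity, ΔL, ΔJ).
(c)–(e): forbidden (ΔS, ΔL, ΔJ).
(d)–(e): forbidden (ΔS).
Allowed pairs: 2 of 10.

2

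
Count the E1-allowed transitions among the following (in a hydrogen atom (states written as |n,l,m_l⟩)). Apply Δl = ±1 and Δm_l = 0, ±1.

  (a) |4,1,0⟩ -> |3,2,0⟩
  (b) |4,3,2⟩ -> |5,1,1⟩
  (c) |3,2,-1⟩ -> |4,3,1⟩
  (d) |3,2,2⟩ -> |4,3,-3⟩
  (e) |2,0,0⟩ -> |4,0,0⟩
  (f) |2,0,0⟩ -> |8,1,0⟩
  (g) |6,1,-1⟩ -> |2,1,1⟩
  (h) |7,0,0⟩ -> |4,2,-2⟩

2

(a) allowed
(b) forbidden — Δl = -2 (E1 requires Δl = ±1)
(c) forbidden — Δm_l = +2 (E1 requires Δm_l = 0, ±1)
(d) forbidden — Δm_l = -5 (E1 requires Δm_l = 0, ±1)
(e) forbidden — Δl = +0 (E1 requires Δl = ±1)
(f) allowed
(g) forbidden — Δl = +0 (E1 requires Δl = ±1); Δm_l = +2 (E1 requires Δm_l = 0, ±1)
(h) forbidden — Δl = +2 (E1 requires Δl = ±1); Δm_l = -2 (E1 requires Δm_l = 0, ±1)
Total allowed: 2 of 8.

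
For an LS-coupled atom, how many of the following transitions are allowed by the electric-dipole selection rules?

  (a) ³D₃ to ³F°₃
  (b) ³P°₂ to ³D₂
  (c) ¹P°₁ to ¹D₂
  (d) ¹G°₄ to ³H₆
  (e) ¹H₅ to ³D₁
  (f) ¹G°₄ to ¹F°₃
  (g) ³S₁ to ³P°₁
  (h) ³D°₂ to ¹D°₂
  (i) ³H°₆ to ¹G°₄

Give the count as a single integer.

4

(a) allowed
(b) allowed
(c) allowed
(d) forbidden (ΔS, ΔJ fail)
(e) forbidden (parity, ΔS, ΔL, ΔJ fail)
(f) forbidden (parity fails)
(g) allowed
(h) forbidden (parity, ΔS fail)
(i) forbidden (parity, ΔS, ΔJ fail)
Total allowed: 4 of 9.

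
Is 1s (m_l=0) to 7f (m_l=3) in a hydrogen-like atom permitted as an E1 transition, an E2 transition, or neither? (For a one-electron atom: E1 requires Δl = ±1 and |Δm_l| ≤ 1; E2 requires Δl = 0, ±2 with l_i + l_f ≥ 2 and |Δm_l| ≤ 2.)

neither

Δl = 3 − 0 = +3; l_i + l_f = 3.
Δm_l = +3.
E1 (Δl = ±1, |Δm_l| ≤ 1): not satisfied.
E2 (Δl = 0,±2, l_i+l_f ≥ 2, |Δm_l| ≤ 2): not satisfied.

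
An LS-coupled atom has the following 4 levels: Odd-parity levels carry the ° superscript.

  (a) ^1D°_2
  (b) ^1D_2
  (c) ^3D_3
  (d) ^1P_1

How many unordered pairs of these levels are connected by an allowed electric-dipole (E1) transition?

2

(a)–(b): allowed.
(a)–(c): forbidden (ΔS).
(a)–(d): allowed.
(b)–(c): forbidden (parity, ΔS).
(b)–(d): forbidden (parity).
(c)–(d): forbidden (parity, ΔS, ΔJ).
Allowed pairs: 2 of 6.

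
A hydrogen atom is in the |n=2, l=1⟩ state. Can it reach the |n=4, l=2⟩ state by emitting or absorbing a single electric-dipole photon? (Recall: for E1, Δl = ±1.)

allowed

Δl = 2 − 1 = +1; the E1 rule Δl = ±1 is ok.
All E1 selection rules are satisfied.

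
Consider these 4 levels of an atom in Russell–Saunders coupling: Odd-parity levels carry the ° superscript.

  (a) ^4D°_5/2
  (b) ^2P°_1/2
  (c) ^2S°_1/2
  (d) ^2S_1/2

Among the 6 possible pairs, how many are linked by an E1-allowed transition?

1

(a)–(b): forbidden (parity, ΔS, ΔJ).
(a)–(c): forbidden (parity, ΔS, ΔL, ΔJ).
(a)–(d): forbidden (ΔS, ΔL, ΔJ).
(b)–(c): forbidden (parity).
(b)–(d): allowed.
(c)–(d): forbidden (ΔL).
Allowed pairs: 1 of 6.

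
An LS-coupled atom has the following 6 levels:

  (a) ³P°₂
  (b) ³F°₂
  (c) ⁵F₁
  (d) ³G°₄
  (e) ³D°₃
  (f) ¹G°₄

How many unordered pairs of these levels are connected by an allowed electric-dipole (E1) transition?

(a)–(b): forbidden (parity, ΔL).
(a)–(c): forbidden (ΔS, ΔL).
(a)–(d): forbidden (parity, ΔL, ΔJ).
(a)–(e): forbidden (parity).
(a)–(f): forbidden (parity, ΔS, ΔL, ΔJ).
(b)–(c): forbidden (ΔS).
(b)–(d): forbidden (parity, ΔJ).
(b)–(e): forbidden (parity).
(b)–(f): forbidden (parity, ΔS, ΔJ).
(c)–(d): forbidden (ΔS, ΔJ).
(c)–(e): forbidden (ΔS, ΔJ).
(c)–(f): forbidden (ΔS, ΔJ).
(d)–(e): forbidden (parity, ΔL).
(d)–(f): forbidden (parity, ΔS).
(e)–(f): forbidden (parity, ΔS, ΔL).
Allowed pairs: 0 of 15.

0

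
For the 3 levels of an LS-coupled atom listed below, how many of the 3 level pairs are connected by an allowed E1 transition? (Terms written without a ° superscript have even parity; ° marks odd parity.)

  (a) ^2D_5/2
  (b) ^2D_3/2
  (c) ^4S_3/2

(a)–(b): forbidden (parity).
(a)–(c): forbidden (parity, ΔS, ΔL).
(b)–(c): forbidden (parity, ΔS, ΔL).
Allowed pairs: 0 of 3.

0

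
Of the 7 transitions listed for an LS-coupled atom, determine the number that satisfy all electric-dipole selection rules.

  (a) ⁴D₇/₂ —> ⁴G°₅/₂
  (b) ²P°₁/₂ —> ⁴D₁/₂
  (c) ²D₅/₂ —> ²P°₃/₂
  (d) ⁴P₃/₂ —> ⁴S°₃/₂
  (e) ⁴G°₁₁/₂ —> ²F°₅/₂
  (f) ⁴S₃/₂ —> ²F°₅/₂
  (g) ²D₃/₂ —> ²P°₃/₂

3

(a) forbidden (ΔL fails)
(b) forbidden (ΔS fails)
(c) allowed
(d) allowed
(e) forbidden (parity, ΔS, ΔJ fail)
(f) forbidden (ΔS, ΔL fail)
(g) allowed
Total allowed: 3 of 7.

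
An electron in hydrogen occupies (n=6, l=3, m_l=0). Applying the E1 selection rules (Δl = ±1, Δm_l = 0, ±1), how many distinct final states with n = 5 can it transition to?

E1 requires Δl = ±1, so l_f ∈ {2, 4}; with 0 ≤ l_f ≤ n_f−1 = 4, the allowed l_f values are {2, 4}.
For l_f = 2: m_f ∈ {m_i−1, m_i, m_i+1} ∩ [−2, 2] = {-1, 0, 1} → 3 states.
For l_f = 4: m_f ∈ {m_i−1, m_i, m_i+1} ∩ [−4, 4] = {-1, 0, 1} → 3 states.
Total: 6.

6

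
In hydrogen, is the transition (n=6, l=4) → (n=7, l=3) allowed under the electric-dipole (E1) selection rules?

allowed

Initial l = 4, final l = 3, so Δl = -1. E1 requires Δl = ±1: ok.
All E1 selection rules are satisfied.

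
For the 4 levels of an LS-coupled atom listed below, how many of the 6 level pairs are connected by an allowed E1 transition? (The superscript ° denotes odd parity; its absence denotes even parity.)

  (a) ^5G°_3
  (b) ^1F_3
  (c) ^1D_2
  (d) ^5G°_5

(a)–(b): forbidden (ΔS).
(a)–(c): forbidden (ΔS, ΔL).
(a)–(d): forbidden (parity, ΔJ).
(b)–(c): forbidden (parity).
(b)–(d): forbidden (ΔS, ΔJ).
(c)–(d): forbidden (ΔS, ΔL, ΔJ).
Allowed pairs: 0 of 6.

0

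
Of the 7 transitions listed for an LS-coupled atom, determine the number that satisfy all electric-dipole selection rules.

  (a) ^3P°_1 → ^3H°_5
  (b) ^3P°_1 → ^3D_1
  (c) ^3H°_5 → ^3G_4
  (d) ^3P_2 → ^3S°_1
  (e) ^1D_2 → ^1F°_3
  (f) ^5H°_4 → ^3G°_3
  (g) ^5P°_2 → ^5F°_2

(a) forbidden (parity, ΔL, ΔJ fail)
(b) allowed
(c) allowed
(d) allowed
(e) allowed
(f) forbidden (parity, ΔS fail)
(g) forbidden (parity, ΔL fail)
Total allowed: 4 of 7.

4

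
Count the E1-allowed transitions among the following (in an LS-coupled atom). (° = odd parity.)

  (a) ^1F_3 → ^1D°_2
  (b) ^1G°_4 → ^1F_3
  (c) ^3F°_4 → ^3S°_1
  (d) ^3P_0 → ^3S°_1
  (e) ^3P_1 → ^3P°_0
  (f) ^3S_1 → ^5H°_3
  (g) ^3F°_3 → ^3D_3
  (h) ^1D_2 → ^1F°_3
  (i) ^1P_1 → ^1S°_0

(a) allowed
(b) allowed
(c) forbidden (parity, ΔL, ΔJ fail)
(d) allowed
(e) allowed
(f) forbidden (ΔS, ΔL, ΔJ fail)
(g) allowed
(h) allowed
(i) allowed
Total allowed: 7 of 9.

7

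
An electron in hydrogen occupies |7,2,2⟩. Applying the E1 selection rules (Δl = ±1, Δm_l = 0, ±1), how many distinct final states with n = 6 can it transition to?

4

E1 requires Δl = ±1, so l_f ∈ {1, 3}; with 0 ≤ l_f ≤ n_f−1 = 5, the allowed l_f values are {1, 3}.
For l_f = 1: m_f ∈ {m_i−1, m_i, m_i+1} ∩ [−1, 1] = {1} → 1 state.
For l_f = 3: m_f ∈ {m_i−1, m_i, m_i+1} ∩ [−3, 3] = {1, 2, 3} → 3 states.
Total: 4.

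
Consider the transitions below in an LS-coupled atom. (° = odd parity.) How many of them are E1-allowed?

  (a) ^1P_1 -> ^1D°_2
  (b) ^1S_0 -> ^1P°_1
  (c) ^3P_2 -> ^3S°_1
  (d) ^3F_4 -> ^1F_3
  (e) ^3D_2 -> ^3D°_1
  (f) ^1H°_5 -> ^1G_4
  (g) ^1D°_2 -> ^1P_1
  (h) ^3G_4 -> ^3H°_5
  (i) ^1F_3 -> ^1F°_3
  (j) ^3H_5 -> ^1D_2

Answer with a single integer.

(a) allowed
(b) allowed
(c) allowed
(d) forbidden (parity, ΔS fail)
(e) allowed
(f) allowed
(g) allowed
(h) allowed
(i) allowed
(j) forbidden (parity, ΔS, ΔL, ΔJ fail)
Total allowed: 8 of 10.

8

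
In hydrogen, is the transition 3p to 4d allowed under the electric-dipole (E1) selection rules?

Initial l = 1, final l = 2, so Δl = +1. E1 requires Δl = ±1: passes.
All E1 selection rules are satisfied.

allowed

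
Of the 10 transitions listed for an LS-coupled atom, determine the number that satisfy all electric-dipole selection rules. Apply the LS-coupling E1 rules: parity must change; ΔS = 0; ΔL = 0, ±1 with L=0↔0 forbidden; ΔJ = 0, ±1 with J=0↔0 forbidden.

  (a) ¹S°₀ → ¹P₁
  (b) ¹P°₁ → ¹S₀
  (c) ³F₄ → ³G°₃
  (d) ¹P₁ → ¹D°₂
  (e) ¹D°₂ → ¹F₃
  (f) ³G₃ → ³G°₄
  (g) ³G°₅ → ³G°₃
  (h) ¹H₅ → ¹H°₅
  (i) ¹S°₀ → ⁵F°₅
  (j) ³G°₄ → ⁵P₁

(a) allowed
(b) allowed
(c) allowed
(d) allowed
(e) allowed
(f) allowed
(g) forbidden (parity, ΔJ fail)
(h) allowed
(i) forbidden (parity, ΔS, ΔL, ΔJ fail)
(j) forbidden (ΔS, ΔL, ΔJ fail)
Total allowed: 7 of 10.

7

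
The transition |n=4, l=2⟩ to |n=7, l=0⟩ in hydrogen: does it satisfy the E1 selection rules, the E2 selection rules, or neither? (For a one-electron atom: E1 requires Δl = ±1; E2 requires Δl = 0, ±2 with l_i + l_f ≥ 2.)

E2

Δl = 0 − 2 = -2; l_i + l_f = 2.
E1 (Δl = ±1): not satisfied.
E2 (Δl = 0,±2, l_i+l_f ≥ 2): satisfied.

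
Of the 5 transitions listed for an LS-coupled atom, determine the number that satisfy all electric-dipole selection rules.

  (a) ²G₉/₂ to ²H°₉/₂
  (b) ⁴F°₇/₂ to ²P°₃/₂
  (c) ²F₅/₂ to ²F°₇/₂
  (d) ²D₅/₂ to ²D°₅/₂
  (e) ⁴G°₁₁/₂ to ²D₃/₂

3

(a) allowed
(b) forbidden (parity, ΔS, ΔL, ΔJ fail)
(c) allowed
(d) allowed
(e) forbidden (ΔS, ΔL, ΔJ fail)
Total allowed: 3 of 5.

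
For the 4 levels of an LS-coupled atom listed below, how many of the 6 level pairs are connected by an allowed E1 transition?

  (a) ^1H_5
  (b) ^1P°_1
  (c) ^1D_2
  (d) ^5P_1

(a)–(b): forbidden (ΔL, ΔJ).
(a)–(c): forbidden (parity, ΔL, ΔJ).
(a)–(d): forbidden (parity, ΔS, ΔL, ΔJ).
(b)–(c): allowed.
(b)–(d): forbidden (ΔS).
(c)–(d): forbidden (parity, ΔS).
Allowed pairs: 1 of 6.

1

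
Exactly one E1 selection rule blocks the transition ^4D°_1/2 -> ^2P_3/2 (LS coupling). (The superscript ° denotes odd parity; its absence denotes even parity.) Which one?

the ΔS = 0 rule

Reading off the term symbols: S 3/2→1/2, L 2→1, J 1/2→3/2, parity odd→even.
Parity must change: odd → even — satisfied.
ΔS = 0: S: 3/2 → 1/2 — violated.
ΔL = 0, ±1 (not L=0↔0): L: 2 → 1, ΔL = -1 — satisfied.
ΔJ = 0, ±1 (not J=0↔0): J: 1/2 → 3/2, ΔJ = +1 — satisfied.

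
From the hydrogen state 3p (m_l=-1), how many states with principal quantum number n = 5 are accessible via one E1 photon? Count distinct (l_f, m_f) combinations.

E1 requires Δl = ±1, so l_f ∈ {0, 2}; with 0 ≤ l_f ≤ n_f−1 = 4, the allowed l_f values are {0, 2}.
For l_f = 0: m_f ∈ {m_i−1, m_i, m_i+1} ∩ [−0, 0] = {0} → 1 state.
For l_f = 2: m_f ∈ {m_i−1, m_i, m_i+1} ∩ [−2, 2] = {-2, -1, 0} → 3 states.
Total: 4.

4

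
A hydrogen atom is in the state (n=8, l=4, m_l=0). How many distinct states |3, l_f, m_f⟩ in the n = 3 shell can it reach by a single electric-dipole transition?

E1 requires l_f ∈ {3, 5}, but neither lies in [0, 2], so no final state is reachable.
Total: 0.

0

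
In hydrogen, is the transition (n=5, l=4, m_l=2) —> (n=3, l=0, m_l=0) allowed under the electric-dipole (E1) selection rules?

forbidden

Δl = 0 − 4 = -4; the E1 rule Δl = ±1 is ✗.
m_l: 2 → 0 (Δm_l = -2). |Δm_l| ≤ 1 ✗.
The transition is electric-dipole forbidden.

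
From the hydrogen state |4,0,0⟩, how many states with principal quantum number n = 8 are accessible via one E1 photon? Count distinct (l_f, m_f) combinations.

3

E1 requires Δl = ±1, so l_f ∈ {-1, 1}; with 0 ≤ l_f ≤ n_f−1 = 7, the allowed l_f values are {1}.
For l_f = 1: m_f ∈ {m_i−1, m_i, m_i+1} ∩ [−1, 1] = {-1, 0, 1} → 3 states.
Total: 3.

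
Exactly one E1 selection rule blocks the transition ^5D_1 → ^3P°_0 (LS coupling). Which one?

Initial level: S=2, L=2, J=1, parity even. Final level: S=1, L=1, J=0, parity odd.
Parity must change: even → odd — ✓.
ΔS = 0: S: 2 → 1 — ✗.
ΔL = 0, ±1 (not L=0↔0): L: 2 → 1, ΔL = -1 — ✓.
ΔJ = 0, ±1 (not J=0↔0): J: 1 → 0, ΔJ = -1 — ✓.

the ΔS = 0 rule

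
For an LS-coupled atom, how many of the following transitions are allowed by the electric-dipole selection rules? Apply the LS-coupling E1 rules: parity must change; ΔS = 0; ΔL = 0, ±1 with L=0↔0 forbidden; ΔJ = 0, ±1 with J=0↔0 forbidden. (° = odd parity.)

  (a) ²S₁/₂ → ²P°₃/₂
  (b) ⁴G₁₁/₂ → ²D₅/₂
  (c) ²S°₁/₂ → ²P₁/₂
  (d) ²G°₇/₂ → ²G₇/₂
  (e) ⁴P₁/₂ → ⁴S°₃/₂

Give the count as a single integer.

(a) allowed
(b) forbidden (parity, ΔS, ΔL, ΔJ fail)
(c) allowed
(d) allowed
(e) allowed
Total allowed: 4 of 5.

4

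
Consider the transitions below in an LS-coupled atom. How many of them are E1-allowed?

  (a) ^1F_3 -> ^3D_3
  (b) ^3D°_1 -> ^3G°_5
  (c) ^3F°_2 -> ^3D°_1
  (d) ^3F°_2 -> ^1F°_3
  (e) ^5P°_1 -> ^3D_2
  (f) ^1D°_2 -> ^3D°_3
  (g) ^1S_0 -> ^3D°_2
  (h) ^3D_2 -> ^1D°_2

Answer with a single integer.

0

(a) forbidden (parity, ΔS fail)
(b) forbidden (parity, ΔL, ΔJ fail)
(c) forbidden (parity fails)
(d) forbidden (parity, ΔS fail)
(e) forbidden (ΔS fails)
(f) forbidden (parity, ΔS fail)
(g) forbidden (ΔS, ΔL, ΔJ fail)
(h) forbidden (ΔS fails)
Total allowed: 0 of 8.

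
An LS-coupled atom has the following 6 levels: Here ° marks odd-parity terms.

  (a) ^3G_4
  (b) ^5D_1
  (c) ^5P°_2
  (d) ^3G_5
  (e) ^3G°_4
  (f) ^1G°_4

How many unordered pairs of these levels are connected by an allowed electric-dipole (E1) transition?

(a)–(b): forbidden (parity, ΔS, ΔL, ΔJ).
(a)–(c): forbidden (ΔS, ΔL, ΔJ).
(a)–(d): forbidden (parity).
(a)–(e): allowed.
(a)–(f): forbidden (ΔS).
(b)–(c): allowed.
(b)–(d): forbidden (parity, ΔS, ΔL, ΔJ).
(b)–(e): forbidden (ΔS, ΔL, ΔJ).
(b)–(f): forbidden (ΔS, ΔL, ΔJ).
(c)–(d): forbidden (ΔS, ΔL, ΔJ).
(c)–(e): forbidden (parity, ΔS, ΔL, ΔJ).
(c)–(f): forbidden (parity, ΔS, ΔL, ΔJ).
(d)–(e): allowed.
(d)–(f): forbidden (ΔS).
(e)–(f): forbidden (parity, ΔS).
Allowed pairs: 3 of 15.

3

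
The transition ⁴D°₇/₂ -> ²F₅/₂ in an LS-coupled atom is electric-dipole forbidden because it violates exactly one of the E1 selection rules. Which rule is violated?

the ΔS = 0 rule

Parity must change: odd → even — ✓.
ΔS = 0: S: 3/2 → 1/2 — ✗.
ΔL = 0, ±1 (not L=0↔0): L: 2 → 3, ΔL = +1 — ✓.
ΔJ = 0, ±1 (not J=0↔0): J: 7/2 → 5/2, ΔJ = -1 — ✓.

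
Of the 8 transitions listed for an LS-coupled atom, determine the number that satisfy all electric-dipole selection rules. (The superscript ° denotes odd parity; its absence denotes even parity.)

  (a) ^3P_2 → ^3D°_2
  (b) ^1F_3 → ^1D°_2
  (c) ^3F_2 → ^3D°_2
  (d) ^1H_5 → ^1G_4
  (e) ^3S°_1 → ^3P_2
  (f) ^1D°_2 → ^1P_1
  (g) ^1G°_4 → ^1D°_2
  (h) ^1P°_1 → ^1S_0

(a) allowed
(b) allowed
(c) allowed
(d) forbidden (parity fails)
(e) allowed
(f) allowed
(g) forbidden (parity, ΔL, ΔJ fail)
(h) allowed
Total allowed: 6 of 8.

6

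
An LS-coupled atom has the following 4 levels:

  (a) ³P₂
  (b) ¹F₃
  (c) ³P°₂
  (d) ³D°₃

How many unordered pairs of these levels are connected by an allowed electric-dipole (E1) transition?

(a)–(b): forbidden (parity, ΔS, ΔL).
(a)–(c): allowed.
(a)–(d): allowed.
(b)–(c): forbidden (ΔS, ΔL).
(b)–(d): forbidden (ΔS).
(c)–(d): forbidden (parity).
Allowed pairs: 2 of 6.

2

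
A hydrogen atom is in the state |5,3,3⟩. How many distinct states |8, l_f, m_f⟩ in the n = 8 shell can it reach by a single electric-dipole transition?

E1 requires Δl = ±1, so l_f ∈ {2, 4}; with 0 ≤ l_f ≤ n_f−1 = 7, the allowed l_f values are {2, 4}.
For l_f = 2: m_f ∈ {m_i−1, m_i, m_i+1} ∩ [−2, 2] = {2} → 1 state.
For l_f = 4: m_f ∈ {m_i−1, m_i, m_i+1} ∩ [−4, 4] = {2, 3, 4} → 3 states.
Total: 4.

4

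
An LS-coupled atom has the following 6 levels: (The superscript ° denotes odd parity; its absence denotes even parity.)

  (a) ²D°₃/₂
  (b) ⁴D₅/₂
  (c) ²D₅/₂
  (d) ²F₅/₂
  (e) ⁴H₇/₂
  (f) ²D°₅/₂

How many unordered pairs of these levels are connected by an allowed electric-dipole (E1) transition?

(a)–(b): forbidden (ΔS).
(a)–(c): allowed.
(a)–(d): allowed.
(a)–(e): forbidden (ΔS, ΔL, ΔJ).
(a)–(f): forbidden (parity).
(b)–(c): forbidden (parity, ΔS).
(b)–(d): forbidden (parity, ΔS).
(b)–(e): forbidden (parity, ΔL).
(b)–(f): forbidden (ΔS).
(c)–(d): forbidden (parity).
(c)–(e): forbidden (parity, ΔS, ΔL).
(c)–(f): allowed.
(d)–(e): forbidden (parity, ΔS, ΔL).
(d)–(f): allowed.
(e)–(f): forbidden (ΔS, ΔL).
Allowed pairs: 4 of 15.

4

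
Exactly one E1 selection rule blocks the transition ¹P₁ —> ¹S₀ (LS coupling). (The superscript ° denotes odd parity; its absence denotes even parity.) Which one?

parity

Parity must change: even → even — ✗.
ΔS = 0: S: 0 → 0 — ✓.
ΔL = 0, ±1 (not L=0↔0): L: 1 → 0, ΔL = -1 — ✓.
ΔJ = 0, ±1 (not J=0↔0): J: 1 → 0, ΔJ = -1 — ✓.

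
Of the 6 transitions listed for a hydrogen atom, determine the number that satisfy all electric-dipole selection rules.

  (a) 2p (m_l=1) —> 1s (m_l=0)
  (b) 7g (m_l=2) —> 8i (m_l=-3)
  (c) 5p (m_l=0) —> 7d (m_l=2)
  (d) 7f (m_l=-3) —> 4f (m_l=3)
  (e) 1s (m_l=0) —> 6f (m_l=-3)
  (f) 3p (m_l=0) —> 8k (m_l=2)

(a) allowed
(b) forbidden — Δl = +2 (E1 requires Δl = ±1); Δm_l = -5 (E1 requires Δm_l = 0, ±1)
(c) forbidden — Δm_l = +2 (E1 requires Δm_l = 0, ±1)
(d) forbidden — Δl = +0 (E1 requires Δl = ±1); Δm_l = +6 (E1 requires Δm_l = 0, ±1)
(e) forbidden — Δl = +3 (E1 requires Δl = ±1); Δm_l = -3 (E1 requires Δm_l = 0, ±1)
(f) forbidden — Δl = +6 (E1 requires Δl = ±1); Δm_l = +2 (E1 requires Δm_l = 0, ±1)
Total allowed: 1 of 6.

1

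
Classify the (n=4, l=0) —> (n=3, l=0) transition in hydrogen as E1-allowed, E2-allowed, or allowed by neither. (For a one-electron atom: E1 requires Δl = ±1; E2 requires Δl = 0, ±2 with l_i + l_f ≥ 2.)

neither

Δl = 0 − 0 = +0; l_i + l_f = 0.
E1 (Δl = ±1): not satisfied.
E2 (Δl = 0,±2, l_i+l_f ≥ 2): not satisfied.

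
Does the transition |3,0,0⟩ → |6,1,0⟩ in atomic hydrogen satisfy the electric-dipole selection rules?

allowed

Δl = 1 − 0 = +1; the E1 rule Δl = ±1 is passes.
Δm_l = 0 − (0) = +0. E1 requires Δm_l = 0, ±1: passes.
All E1 selection rules are satisfied.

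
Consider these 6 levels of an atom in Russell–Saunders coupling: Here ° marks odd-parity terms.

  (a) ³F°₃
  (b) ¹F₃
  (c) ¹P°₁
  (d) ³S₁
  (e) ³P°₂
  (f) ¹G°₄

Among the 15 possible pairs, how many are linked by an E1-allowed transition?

2

(a)–(b): forbidden (ΔS).
(a)–(c): forbidden (parity, ΔS, ΔL, ΔJ).
(a)–(d): forbidden (ΔL, ΔJ).
(a)–(e): forbidden (parity, ΔL).
(a)–(f): forbidden (parity, ΔS).
(b)–(c): forbidden (ΔL, ΔJ).
(b)–(d): forbidden (parity, ΔS, ΔL, ΔJ).
(b)–(e): forbidden (ΔS, ΔL).
(b)–(f): allowed.
(c)–(d): forbidden (ΔS).
(c)–(e): forbidden (parity, ΔS).
(c)–(f): forbidden (parity, ΔL, ΔJ).
(d)–(e): allowed.
(d)–(f): forbidden (ΔS, ΔL, ΔJ).
(e)–(f): forbidden (parity, ΔS, ΔL, ΔJ).
Allowed pairs: 2 of 15.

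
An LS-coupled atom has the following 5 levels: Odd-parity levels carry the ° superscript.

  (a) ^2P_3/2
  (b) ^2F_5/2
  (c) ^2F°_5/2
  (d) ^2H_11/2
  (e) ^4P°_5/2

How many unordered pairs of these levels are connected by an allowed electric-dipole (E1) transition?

1

(a)–(b): forbidden (parity, ΔL).
(a)–(c): forbidden (ΔL).
(a)–(d): forbidden (parity, ΔL, ΔJ).
(a)–(e): forbidden (ΔS).
(b)–(c): allowed.
(b)–(d): forbidden (parity, ΔL, ΔJ).
(b)–(e): forbidden (ΔS, ΔL).
(c)–(d): forbidden (ΔL, ΔJ).
(c)–(e): forbidden (parity, ΔS, ΔL).
(d)–(e): forbidden (ΔS, ΔL, ΔJ).
Allowed pairs: 1 of 10.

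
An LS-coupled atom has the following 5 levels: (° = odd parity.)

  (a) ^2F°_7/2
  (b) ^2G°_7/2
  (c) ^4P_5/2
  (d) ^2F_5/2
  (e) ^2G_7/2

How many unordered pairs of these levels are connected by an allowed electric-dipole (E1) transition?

(a)–(b): forbidden (parity).
(a)–(c): forbidden (ΔS, ΔL).
(a)–(d): allowed.
(a)–(e): allowed.
(b)–(c): forbidden (ΔS, ΔL).
(b)–(d): allowed.
(b)–(e): allowed.
(c)–(d): forbidden (parity, ΔS, ΔL).
(c)–(e): forbidden (parity, ΔS, ΔL).
(d)–(e): forbidden (parity).
Allowed pairs: 4 of 10.

4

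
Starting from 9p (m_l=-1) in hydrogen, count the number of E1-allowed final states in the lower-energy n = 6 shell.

4

E1 requires Δl = ±1, so l_f ∈ {0, 2}; with 0 ≤ l_f ≤ n_f−1 = 5, the allowed l_f values are {0, 2}.
For l_f = 0: m_f ∈ {m_i−1, m_i, m_i+1} ∩ [−0, 0] = {0} → 1 state.
For l_f = 2: m_f ∈ {m_i−1, m_i, m_i+1} ∩ [−2, 2] = {-2, -1, 0} → 3 states.
Total: 4.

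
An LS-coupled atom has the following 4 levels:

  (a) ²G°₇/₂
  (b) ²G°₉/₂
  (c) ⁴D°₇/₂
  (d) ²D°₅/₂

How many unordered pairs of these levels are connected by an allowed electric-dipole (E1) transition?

(a)–(b): forbidden (parity).
(a)–(c): forbidden (parity, ΔS, ΔL).
(a)–(d): forbidden (parity, ΔL).
(b)–(c): forbidden (parity, ΔS, ΔL).
(b)–(d): forbidden (parity, ΔL, ΔJ).
(c)–(d): forbidden (parity, ΔS).
Allowed pairs: 0 of 6.

0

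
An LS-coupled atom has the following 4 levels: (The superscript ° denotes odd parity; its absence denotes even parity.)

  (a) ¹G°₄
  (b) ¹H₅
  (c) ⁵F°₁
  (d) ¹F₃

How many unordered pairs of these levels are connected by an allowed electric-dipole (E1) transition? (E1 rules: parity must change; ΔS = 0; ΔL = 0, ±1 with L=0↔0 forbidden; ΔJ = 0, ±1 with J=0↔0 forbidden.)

(a)–(b): allowed.
(a)–(c): forbidden (parity, ΔS, ΔJ).
(a)–(d): allowed.
(b)–(c): forbidden (ΔS, ΔL, ΔJ).
(b)–(d): forbidden (parity, ΔL, ΔJ).
(c)–(d): forbidden (ΔS, ΔJ).
Allowed pairs: 2 of 6.

2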